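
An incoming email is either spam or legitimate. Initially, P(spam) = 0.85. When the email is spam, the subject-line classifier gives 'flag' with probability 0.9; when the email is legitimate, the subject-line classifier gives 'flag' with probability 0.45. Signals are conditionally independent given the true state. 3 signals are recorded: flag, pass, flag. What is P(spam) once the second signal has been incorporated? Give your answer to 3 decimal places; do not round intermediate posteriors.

0.673

After 'flag': P(spam) = 0.9·0.8500 / (0.9·0.8500 + 0.45·0.1500) ≈ 0.9189
After 'pass': P(spam) = 0.1·0.9189 / (0.1·0.9189 + 0.55·0.0811) ≈ 0.6733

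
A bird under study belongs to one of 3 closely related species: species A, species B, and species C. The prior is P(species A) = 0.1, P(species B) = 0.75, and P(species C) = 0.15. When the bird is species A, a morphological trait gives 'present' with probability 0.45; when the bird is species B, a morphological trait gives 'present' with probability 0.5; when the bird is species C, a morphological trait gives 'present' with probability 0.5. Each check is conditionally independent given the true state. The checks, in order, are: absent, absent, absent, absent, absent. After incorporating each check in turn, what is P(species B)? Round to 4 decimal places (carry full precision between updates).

0.7068

Each posterior becomes the prior for the next update.
After 'absent': normaliser = 0.55·0.1000 + 0.5·0.7500 + 0.5·0.1500; P(species A) ≈ 0.1089, P(species B) ≈ 0.7426, P(species C) ≈ 0.1485
After 'absent': normaliser = 0.55·0.1089 + 0.5·0.7426 + 0.5·0.1485; P(species A) ≈ 0.1185, P(species B) ≈ 0.7346, P(species C) ≈ 0.1469
After 'absent': normaliser = 0.55·0.1185 + 0.5·0.7346 + 0.5·0.1469; P(species A) ≈ 0.1288, P(species B) ≈ 0.7260, P(species C) ≈ 0.1452
After 'absent': normaliser = 0.55·0.1288 + 0.5·0.7260 + 0.5·0.1452; P(species A) ≈ 0.1399, P(species B) ≈ 0.7167, P(species C) ≈ 0.1433
After 'absent': normaliser = 0.55·0.1399 + 0.5·0.7167 + 0.5·0.1433; P(species A) ≈ 0.1518, P(species B) ≈ 0.7068, P(species C) ≈ 0.1414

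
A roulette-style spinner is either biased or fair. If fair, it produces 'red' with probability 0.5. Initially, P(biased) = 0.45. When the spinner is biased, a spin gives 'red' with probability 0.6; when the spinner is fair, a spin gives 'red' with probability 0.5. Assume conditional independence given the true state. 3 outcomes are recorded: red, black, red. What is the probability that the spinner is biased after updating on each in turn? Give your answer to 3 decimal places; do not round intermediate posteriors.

After 'red': P(biased) = 0.6·0.4500 / (0.6·0.4500 + 0.5·0.5500) ≈ 0.4954
After 'black': P(biased) = 0.4·0.4954 / (0.4·0.4954 + 0.5·0.5046) ≈ 0.4399
After 'red': P(biased) = 0.6·0.4399 / (0.6·0.4399 + 0.5·0.5601) ≈ 0.4852

0.485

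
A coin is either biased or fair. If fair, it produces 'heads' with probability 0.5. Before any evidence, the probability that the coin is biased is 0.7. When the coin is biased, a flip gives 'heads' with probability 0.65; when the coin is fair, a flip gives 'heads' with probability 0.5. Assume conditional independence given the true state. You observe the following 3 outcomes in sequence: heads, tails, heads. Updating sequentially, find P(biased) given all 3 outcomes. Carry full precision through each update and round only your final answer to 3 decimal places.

0.734

Each posterior becomes the prior for the next update.
After 'heads': P(biased) = 0.65·0.7000 / (0.65·0.7000 + 0.5·0.3000) ≈ 0.7521
After 'tails': P(biased) = 0.35·0.7521 / (0.35·0.7521 + 0.5·0.2479) ≈ 0.6798
After 'heads': P(biased) = 0.65·0.6798 / (0.65·0.6798 + 0.5·0.3202) ≈ 0.7341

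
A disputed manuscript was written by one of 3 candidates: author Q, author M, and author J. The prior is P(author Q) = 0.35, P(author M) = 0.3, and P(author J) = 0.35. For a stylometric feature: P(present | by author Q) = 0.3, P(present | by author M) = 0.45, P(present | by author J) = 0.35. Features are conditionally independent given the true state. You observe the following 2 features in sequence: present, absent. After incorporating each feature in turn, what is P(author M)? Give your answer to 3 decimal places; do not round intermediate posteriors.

After 'present': normaliser = 0.3·0.3500 + 0.45·0.3000 + 0.35·0.3500; P(author Q) ≈ 0.2897, P(author M) ≈ 0.3724, P(author J) ≈ 0.3379
After 'absent': normaliser = 0.7·0.2897 + 0.55·0.3724 + 0.65·0.3379; P(author Q) ≈ 0.3233, P(author M) ≈ 0.3266, P(author J) ≈ 0.3502

0.327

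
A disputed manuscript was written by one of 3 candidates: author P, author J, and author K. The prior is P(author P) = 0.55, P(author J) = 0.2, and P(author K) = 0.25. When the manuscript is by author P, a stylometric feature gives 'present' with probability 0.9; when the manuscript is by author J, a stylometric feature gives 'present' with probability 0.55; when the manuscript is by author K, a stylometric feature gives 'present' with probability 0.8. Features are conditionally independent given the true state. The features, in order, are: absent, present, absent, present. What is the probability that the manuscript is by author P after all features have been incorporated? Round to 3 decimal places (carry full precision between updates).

Each posterior becomes the prior for the next update.
After 'absent': normaliser = 0.1·0.5500 + 0.45·0.2000 + 0.2·0.2500; P(author P) ≈ 0.2821, P(author J) ≈ 0.4615, P(author K) ≈ 0.2564
After 'present': normaliser = 0.9·0.2821 + 0.55·0.4615 + 0.8·0.2564; P(author P) ≈ 0.3561, P(author J) ≈ 0.3561, P(author K) ≈ 0.2878
After 'absent': normaliser = 0.1·0.3561 + 0.45·0.3561 + 0.2·0.2878; P(author P) ≈ 0.1405, P(author J) ≈ 0.6324, P(author K) ≈ 0.2271
After 'present': normaliser = 0.9·0.1405 + 0.55·0.6324 + 0.8·0.2271; P(author P) ≈ 0.1928, P(author J) ≈ 0.5302, P(author K) ≈ 0.2770

0.193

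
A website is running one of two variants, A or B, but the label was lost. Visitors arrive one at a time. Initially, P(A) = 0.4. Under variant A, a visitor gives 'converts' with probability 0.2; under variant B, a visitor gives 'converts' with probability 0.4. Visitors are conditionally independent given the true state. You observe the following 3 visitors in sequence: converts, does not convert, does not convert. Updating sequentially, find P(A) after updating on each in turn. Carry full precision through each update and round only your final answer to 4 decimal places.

0.3721

After 'converts': P(A) = 0.2·0.4000 / (0.2·0.4000 + 0.4·0.6000) ≈ 0.2500
After 'does not convert': P(A) = 0.8·0.2500 / (0.8·0.2500 + 0.6·0.7500) ≈ 0.3077
After 'does not convert': P(A) = 0.8·0.3077 / (0.8·0.3077 + 0.6·0.6923) ≈ 0.3721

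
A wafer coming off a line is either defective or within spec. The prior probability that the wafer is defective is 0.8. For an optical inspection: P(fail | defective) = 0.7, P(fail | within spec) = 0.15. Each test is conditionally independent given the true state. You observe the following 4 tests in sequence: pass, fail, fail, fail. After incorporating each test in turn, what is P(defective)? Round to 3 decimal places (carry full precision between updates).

Each posterior becomes the prior for the next update.
After 'pass': P(defective) = 0.3·0.8000 / (0.3·0.8000 + 0.85·0.2000) ≈ 0.5854
After 'fail': P(defective) = 0.7·0.5854 / (0.7·0.5854 + 0.15·0.4146) ≈ 0.8682
After 'fail': P(defective) = 0.7·0.8682 / (0.7·0.8682 + 0.15·0.1318) ≈ 0.9685
After 'fail': P(defective) = 0.7·0.9685 / (0.7·0.9685 + 0.15·0.0315) ≈ 0.9931

0.993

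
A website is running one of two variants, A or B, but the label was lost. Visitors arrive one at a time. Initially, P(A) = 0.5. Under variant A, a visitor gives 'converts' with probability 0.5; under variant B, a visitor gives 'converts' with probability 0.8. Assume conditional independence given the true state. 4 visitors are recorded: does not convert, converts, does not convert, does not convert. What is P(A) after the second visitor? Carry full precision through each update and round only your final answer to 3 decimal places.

After 'does not convert': P(A) = 0.5·0.5000 / (0.5·0.5000 + 0.2·0.5000) ≈ 0.7143
After 'converts': P(A) = 0.5·0.7143 / (0.5·0.7143 + 0.8·0.2857) ≈ 0.6098

0.610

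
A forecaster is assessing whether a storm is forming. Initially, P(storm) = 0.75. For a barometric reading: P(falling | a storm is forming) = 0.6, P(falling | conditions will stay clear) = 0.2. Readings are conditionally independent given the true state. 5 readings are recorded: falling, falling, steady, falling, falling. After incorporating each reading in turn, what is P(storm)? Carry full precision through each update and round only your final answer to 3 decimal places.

Apply Bayes' rule sequentially, carrying P(storm) forward.
After 'falling': P(storm) = 0.6·0.7500 / (0.6·0.7500 + 0.2·0.2500) ≈ 0.9000
After 'falling': P(storm) = 0.6·0.9000 / (0.6·0.9000 + 0.2·0.1000) ≈ 0.9643
After 'steady': P(storm) = 0.4·0.9643 / (0.4·0.9643 + 0.8·0.0357) ≈ 0.9310
After 'falling': P(storm) = 0.6·0.9310 / (0.6·0.9310 + 0.2·0.0690) ≈ 0.9759
After 'falling': P(storm) = 0.6·0.9759 / (0.6·0.9759 + 0.2·0.0241) ≈ 0.9918

0.992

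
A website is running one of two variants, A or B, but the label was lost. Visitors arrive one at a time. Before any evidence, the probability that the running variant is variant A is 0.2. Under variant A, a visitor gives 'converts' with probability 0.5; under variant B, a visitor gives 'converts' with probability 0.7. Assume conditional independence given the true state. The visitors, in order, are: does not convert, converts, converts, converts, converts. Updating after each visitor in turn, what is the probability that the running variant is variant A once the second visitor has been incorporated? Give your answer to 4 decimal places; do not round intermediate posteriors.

0.2294

After 'does not convert': P(A) = 0.5·0.2000 / (0.5·0.2000 + 0.3·0.8000) ≈ 0.2941
After 'converts': P(A) = 0.5·0.2941 / (0.5·0.2941 + 0.7·0.7059) ≈ 0.2294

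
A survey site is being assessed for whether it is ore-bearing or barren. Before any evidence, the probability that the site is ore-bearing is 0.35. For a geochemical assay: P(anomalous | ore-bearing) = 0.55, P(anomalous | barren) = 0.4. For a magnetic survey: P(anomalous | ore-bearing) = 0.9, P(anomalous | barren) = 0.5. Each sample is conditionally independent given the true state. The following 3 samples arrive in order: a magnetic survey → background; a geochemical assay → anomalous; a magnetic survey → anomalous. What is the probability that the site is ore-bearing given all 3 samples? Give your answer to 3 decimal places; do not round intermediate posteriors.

After a magnetic survey='background': P(ore) = 0.1·0.3500 / (0.1·0.3500 + 0.5·0.6500) ≈ 0.0972
After a geochemical assay='anomalous': P(ore) = 0.55·0.0972 / (0.55·0.0972 + 0.4·0.9028) ≈ 0.1290
After a magnetic survey='anomalous': P(ore) = 0.9·0.1290 / (0.9·0.1290 + 0.5·0.8710) ≈ 0.2104

0.210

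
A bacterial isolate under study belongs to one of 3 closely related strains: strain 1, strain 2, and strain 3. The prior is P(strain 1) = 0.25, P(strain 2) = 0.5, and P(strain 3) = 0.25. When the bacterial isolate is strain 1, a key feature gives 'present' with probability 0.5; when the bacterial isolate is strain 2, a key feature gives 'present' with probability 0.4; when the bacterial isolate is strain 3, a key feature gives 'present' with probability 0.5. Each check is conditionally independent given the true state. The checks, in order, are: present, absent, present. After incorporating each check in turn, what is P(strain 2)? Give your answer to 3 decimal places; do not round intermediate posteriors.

After 'present': normaliser = 0.5·0.2500 + 0.4·0.5000 + 0.5·0.2500; P(strain 1) ≈ 0.2778, P(strain 2) ≈ 0.4444, P(strain 3) ≈ 0.2778
After 'absent': normaliser = 0.5·0.2778 + 0.6·0.4444 + 0.5·0.2778; P(strain 1) ≈ 0.2551, P(strain 2) ≈ 0.4898, P(strain 3) ≈ 0.2551
After 'present': normaliser = 0.5·0.2551 + 0.4·0.4898 + 0.5·0.2551; P(strain 1) ≈ 0.2828, P(strain 2) ≈ 0.4344, P(strain 3) ≈ 0.2828

0.434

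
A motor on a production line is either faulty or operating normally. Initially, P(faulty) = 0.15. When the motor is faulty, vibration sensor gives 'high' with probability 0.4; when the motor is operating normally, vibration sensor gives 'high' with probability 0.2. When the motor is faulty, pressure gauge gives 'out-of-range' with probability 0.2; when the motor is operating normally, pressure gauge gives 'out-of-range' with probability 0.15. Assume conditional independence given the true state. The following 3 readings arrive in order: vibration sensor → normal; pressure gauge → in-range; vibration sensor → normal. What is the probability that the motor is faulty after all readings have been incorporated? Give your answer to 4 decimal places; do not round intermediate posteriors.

0.0854

Each posterior becomes the prior for the next update.
After vibration sensor='normal': P(faulty) = 0.6·0.1500 / (0.6·0.1500 + 0.8·0.8500) ≈ 0.1169
After pressure gauge='in-range': P(faulty) = 0.8·0.1169 / (0.8·0.1169 + 0.85·0.8831) ≈ 0.1108
After vibration sensor='normal': P(faulty) = 0.6·0.1108 / (0.6·0.1108 + 0.8·0.8892) ≈ 0.0854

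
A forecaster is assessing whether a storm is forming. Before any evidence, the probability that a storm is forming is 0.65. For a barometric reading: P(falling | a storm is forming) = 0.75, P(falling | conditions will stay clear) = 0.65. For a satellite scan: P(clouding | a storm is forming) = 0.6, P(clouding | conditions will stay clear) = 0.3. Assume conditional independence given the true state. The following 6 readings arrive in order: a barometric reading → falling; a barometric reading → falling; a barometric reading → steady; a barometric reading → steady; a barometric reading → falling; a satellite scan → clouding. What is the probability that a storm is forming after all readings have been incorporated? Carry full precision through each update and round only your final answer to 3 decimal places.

After a barometric reading='falling': P(storm) = 0.75·0.6500 / (0.75·0.6500 + 0.65·0.3500) ≈ 0.6818
After a barometric reading='falling': P(storm) = 0.75·0.6818 / (0.75·0.6818 + 0.65·0.3182) ≈ 0.7120
After a barometric reading='steady': P(storm) = 0.25·0.7120 / (0.25·0.7120 + 0.35·0.2880) ≈ 0.6385
After a barometric reading='steady': P(storm) = 0.25·0.6385 / (0.25·0.6385 + 0.35·0.3615) ≈ 0.5578
After a barometric reading='falling': P(storm) = 0.75·0.5578 / (0.75·0.5578 + 0.65·0.4422) ≈ 0.5928
After a satellite scan='clouding': P(storm) = 0.6·0.5928 / (0.6·0.5928 + 0.3·0.4072) ≈ 0.7443

0.744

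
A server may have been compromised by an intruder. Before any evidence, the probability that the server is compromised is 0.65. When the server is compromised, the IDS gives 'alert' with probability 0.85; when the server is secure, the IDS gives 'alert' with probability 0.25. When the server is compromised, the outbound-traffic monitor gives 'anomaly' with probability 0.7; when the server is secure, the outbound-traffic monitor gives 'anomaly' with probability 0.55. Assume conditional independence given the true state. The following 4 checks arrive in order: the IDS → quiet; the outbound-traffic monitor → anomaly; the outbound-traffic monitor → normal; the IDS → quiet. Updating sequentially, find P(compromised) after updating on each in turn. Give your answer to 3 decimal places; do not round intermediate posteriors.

After the IDS='quiet': P(compromised) = 0.15·0.6500 / (0.15·0.6500 + 0.75·0.3500) ≈ 0.2708
After the outbound-traffic monitor='anomaly': P(compromised) = 0.7·0.2708 / (0.7·0.2708 + 0.55·0.7292) ≈ 0.3210
After the outbound-traffic monitor='normal': P(compromised) = 0.3·0.3210 / (0.3·0.3210 + 0.45·0.6790) ≈ 0.2396
After the IDS='quiet': P(compromised) = 0.15·0.2396 / (0.15·0.2396 + 0.75·0.7604) ≈ 0.0593

0.059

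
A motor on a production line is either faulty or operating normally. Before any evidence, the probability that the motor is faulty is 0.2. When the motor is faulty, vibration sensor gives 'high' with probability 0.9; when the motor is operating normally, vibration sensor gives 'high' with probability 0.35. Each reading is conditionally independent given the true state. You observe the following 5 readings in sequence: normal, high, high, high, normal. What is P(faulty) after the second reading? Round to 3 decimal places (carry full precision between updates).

0.090

Each posterior becomes the prior for the next update.
After 'normal': P(faulty) = 0.1·0.2000 / (0.1·0.2000 + 0.65·0.8000) ≈ 0.0370
After 'high': P(faulty) = 0.9·0.0370 / (0.9·0.0370 + 0.35·0.9630) ≈ 0.0900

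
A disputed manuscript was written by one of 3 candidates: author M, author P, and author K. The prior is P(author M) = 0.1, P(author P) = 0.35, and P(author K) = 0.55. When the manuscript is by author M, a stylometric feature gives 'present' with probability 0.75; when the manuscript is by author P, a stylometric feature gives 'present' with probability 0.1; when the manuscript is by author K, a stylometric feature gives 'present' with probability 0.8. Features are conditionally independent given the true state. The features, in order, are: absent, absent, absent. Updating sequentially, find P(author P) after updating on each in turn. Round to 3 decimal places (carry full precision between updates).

0.977

Each posterior becomes the prior for the next update.
After 'absent': normaliser = 0.25·0.1000 + 0.9·0.3500 + 0.2·0.5500; P(author M) ≈ 0.0556, P(author P) ≈ 0.7000, P(author K) ≈ 0.2444
After 'absent': normaliser = 0.25·0.0556 + 0.9·0.7000 + 0.2·0.2444; P(author M) ≈ 0.0200, P(author P) ≈ 0.9094, P(author K) ≈ 0.0706
After 'absent': normaliser = 0.25·0.0200 + 0.9·0.9094 + 0.2·0.0706; P(author M) ≈ 0.0060, P(author P) ≈ 0.9772, P(author K) ≈ 0.0169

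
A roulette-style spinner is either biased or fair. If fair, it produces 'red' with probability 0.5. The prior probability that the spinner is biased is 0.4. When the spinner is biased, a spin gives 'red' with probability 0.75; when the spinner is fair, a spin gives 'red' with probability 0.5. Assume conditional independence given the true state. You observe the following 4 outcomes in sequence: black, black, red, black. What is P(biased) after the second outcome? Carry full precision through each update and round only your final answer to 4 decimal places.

0.1429

After 'black': P(biased) = 0.25·0.4000 / (0.25·0.4000 + 0.5·0.6000) ≈ 0.2500
After 'black': P(biased) = 0.25·0.2500 / (0.25·0.2500 + 0.5·0.7500) ≈ 0.1429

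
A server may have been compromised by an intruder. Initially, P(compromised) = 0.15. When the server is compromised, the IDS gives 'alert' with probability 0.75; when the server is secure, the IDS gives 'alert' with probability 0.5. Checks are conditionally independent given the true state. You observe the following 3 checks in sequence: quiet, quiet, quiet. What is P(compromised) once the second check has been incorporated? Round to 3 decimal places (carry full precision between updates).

0.042

After 'quiet': P(compromised) = 0.25·0.1500 / (0.25·0.1500 + 0.5·0.8500) ≈ 0.0811
After 'quiet': P(compromised) = 0.25·0.0811 / (0.25·0.0811 + 0.5·0.9189) ≈ 0.0423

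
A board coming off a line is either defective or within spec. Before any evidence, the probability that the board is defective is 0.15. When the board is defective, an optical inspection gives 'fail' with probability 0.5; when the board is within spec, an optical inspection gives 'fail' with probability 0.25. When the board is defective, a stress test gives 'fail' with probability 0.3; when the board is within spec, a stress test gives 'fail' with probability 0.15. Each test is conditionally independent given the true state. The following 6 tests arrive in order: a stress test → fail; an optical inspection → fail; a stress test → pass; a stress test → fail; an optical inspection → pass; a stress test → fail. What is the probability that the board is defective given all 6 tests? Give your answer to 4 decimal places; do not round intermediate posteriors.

After a stress test='fail': P(defective) = 0.3·0.1500 / (0.3·0.1500 + 0.15·0.8500) ≈ 0.2609
After an optical inspection='fail': P(defective) = 0.5·0.2609 / (0.5·0.2609 + 0.25·0.7391) ≈ 0.4138
After a stress test='pass': P(defective) = 0.7·0.4138 / (0.7·0.4138 + 0.85·0.5862) ≈ 0.3676
After a stress test='fail': P(defective) = 0.3·0.3676 / (0.3·0.3676 + 0.15·0.6324) ≈ 0.5376
After an optical inspection='pass': P(defective) = 0.5·0.5376 / (0.5·0.5376 + 0.75·0.4624) ≈ 0.4366
After a stress test='fail': P(defective) = 0.3·0.4366 / (0.3·0.4366 + 0.15·0.5634) ≈ 0.6079

0.6079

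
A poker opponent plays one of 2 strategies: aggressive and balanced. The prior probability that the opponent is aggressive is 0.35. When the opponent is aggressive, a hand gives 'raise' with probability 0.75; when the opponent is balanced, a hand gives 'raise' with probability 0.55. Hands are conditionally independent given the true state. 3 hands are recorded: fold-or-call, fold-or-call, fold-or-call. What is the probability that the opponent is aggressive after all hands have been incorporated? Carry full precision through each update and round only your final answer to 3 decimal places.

0.085

After 'fold-or-call': P(aggressive) = 0.25·0.3500 / (0.25·0.3500 + 0.45·0.6500) ≈ 0.2303
After 'fold-or-call': P(aggressive) = 0.25·0.2303 / (0.25·0.2303 + 0.45·0.7697) ≈ 0.1425
After 'fold-or-call': P(aggressive) = 0.25·0.1425 / (0.25·0.1425 + 0.45·0.8575) ≈ 0.0845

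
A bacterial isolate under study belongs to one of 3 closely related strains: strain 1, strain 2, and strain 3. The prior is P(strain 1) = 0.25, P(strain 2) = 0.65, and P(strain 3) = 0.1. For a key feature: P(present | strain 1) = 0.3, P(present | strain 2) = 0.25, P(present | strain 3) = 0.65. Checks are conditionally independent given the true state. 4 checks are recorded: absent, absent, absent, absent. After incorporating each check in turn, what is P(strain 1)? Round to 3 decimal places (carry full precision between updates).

0.225

After 'absent': normaliser = 0.7·0.2500 + 0.75·0.6500 + 0.35·0.1000; P(strain 1) ≈ 0.2509, P(strain 2) ≈ 0.6989, P(strain 3) ≈ 0.0502
After 'absent': normaliser = 0.7·0.2509 + 0.75·0.6989 + 0.35·0.0502; P(strain 1) ≈ 0.2448, P(strain 2) ≈ 0.7307, P(strain 3) ≈ 0.0245
After 'absent': normaliser = 0.7·0.2448 + 0.75·0.7307 + 0.35·0.0245; P(strain 1) ≈ 0.2354, P(strain 2) ≈ 0.7528, P(strain 3) ≈ 0.0118
After 'absent': normaliser = 0.7·0.2354 + 0.75·0.7528 + 0.35·0.0118; P(strain 1) ≈ 0.2247, P(strain 2) ≈ 0.7697, P(strain 3) ≈ 0.0056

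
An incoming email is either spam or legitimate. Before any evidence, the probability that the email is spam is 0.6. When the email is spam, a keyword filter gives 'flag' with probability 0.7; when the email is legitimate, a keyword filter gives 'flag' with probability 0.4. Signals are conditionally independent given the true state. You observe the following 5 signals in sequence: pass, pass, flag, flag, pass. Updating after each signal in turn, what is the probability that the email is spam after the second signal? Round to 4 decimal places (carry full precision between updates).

Apply Bayes' rule sequentially, carrying P(spam) forward.
After 'pass': P(spam) = 0.3·0.6000 / (0.3·0.6000 + 0.6·0.4000) ≈ 0.4286
After 'pass': P(spam) = 0.3·0.4286 / (0.3·0.4286 + 0.6·0.5714) ≈ 0.2727

0.2727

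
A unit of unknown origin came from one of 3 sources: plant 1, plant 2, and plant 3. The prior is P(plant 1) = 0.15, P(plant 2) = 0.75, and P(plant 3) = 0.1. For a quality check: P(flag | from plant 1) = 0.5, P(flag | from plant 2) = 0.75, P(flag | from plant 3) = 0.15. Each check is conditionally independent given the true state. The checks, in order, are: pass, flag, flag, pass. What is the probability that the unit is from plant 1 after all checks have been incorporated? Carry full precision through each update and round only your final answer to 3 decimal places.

Each posterior becomes the prior for the next update.
After 'pass': normaliser = 0.5·0.1500 + 0.25·0.7500 + 0.85·0.1000; P(plant 1) ≈ 0.2158, P(plant 2) ≈ 0.5396, P(plant 3) ≈ 0.2446
After 'flag': normaliser = 0.5·0.2158 + 0.75·0.5396 + 0.15·0.2446; P(plant 1) ≈ 0.1965, P(plant 2) ≈ 0.7367, P(plant 3) ≈ 0.0668
After 'flag': normaliser = 0.5·0.1965 + 0.75·0.7367 + 0.15·0.0668; P(plant 1) ≈ 0.1487, P(plant 2) ≈ 0.8362, P(plant 3) ≈ 0.0152
After 'pass': normaliser = 0.5·0.1487 + 0.25·0.8362 + 0.85·0.0152; P(plant 1) ≈ 0.2509, P(plant 2) ≈ 0.7056, P(plant 3) ≈ 0.0435

0.251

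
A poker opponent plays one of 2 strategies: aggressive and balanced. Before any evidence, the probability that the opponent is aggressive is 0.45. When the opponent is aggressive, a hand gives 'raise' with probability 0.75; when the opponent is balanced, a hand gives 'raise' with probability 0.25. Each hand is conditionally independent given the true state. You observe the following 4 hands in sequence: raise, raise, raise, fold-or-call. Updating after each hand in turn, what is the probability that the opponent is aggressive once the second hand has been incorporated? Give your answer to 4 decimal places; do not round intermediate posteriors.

0.8804

Apply Bayes' rule sequentially, carrying P(aggressive) forward.
After 'raise': P(aggressive) = 0.75·0.4500 / (0.75·0.4500 + 0.25·0.5500) ≈ 0.7105
After 'raise': P(aggressive) = 0.75·0.7105 / (0.75·0.7105 + 0.25·0.2895) ≈ 0.8804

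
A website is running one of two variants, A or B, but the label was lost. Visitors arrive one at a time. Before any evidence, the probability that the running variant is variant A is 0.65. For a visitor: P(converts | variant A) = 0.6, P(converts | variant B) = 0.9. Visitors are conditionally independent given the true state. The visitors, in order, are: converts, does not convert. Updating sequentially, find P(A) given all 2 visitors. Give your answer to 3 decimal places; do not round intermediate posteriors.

Each posterior becomes the prior for the next update.
After 'converts': P(A) = 0.6·0.6500 / (0.6·0.6500 + 0.9·0.3500) ≈ 0.5532
After 'does not convert': P(A) = 0.4·0.5532 / (0.4·0.5532 + 0.1·0.4468) ≈ 0.8320

0.832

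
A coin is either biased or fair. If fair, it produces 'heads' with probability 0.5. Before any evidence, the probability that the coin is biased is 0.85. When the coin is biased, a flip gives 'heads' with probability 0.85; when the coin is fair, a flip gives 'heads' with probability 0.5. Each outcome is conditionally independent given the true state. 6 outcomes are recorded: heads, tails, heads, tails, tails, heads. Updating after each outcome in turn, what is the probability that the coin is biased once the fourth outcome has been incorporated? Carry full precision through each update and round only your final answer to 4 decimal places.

0.5958

After 'heads': P(biased) = 0.85·0.8500 / (0.85·0.8500 + 0.5·0.1500) ≈ 0.9060
After 'tails': P(biased) = 0.15·0.9060 / (0.15·0.9060 + 0.5·0.0940) ≈ 0.7429
After 'heads': P(biased) = 0.85·0.7429 / (0.85·0.7429 + 0.5·0.2571) ≈ 0.8309
After 'tails': P(biased) = 0.15·0.8309 / (0.15·0.8309 + 0.5·0.1691) ≈ 0.5958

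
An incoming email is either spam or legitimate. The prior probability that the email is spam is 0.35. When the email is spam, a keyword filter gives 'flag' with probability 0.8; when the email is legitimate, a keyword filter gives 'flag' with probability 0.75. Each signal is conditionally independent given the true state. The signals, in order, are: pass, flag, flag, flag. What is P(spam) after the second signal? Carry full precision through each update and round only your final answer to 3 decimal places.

0.315

Each posterior becomes the prior for the next update.
After 'pass': P(spam) = 0.2·0.3500 / (0.2·0.3500 + 0.25·0.6500) ≈ 0.3011
After 'flag': P(spam) = 0.8·0.3011 / (0.8·0.3011 + 0.75·0.6989) ≈ 0.3148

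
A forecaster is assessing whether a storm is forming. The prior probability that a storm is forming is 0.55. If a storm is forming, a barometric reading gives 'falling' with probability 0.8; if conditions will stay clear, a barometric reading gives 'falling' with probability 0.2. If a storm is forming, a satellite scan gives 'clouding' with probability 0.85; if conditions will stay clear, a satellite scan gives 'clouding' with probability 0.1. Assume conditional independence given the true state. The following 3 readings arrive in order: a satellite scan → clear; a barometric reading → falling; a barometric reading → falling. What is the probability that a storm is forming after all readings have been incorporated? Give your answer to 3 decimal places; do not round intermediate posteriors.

0.765

After a satellite scan='clear': P(storm) = 0.15·0.5500 / (0.15·0.5500 + 0.9·0.4500) ≈ 0.1692
After a barometric reading='falling': P(storm) = 0.8·0.1692 / (0.8·0.1692 + 0.2·0.8308) ≈ 0.4490
After a barometric reading='falling': P(storm) = 0.8·0.4490 / (0.8·0.4490 + 0.2·0.5510) ≈ 0.7652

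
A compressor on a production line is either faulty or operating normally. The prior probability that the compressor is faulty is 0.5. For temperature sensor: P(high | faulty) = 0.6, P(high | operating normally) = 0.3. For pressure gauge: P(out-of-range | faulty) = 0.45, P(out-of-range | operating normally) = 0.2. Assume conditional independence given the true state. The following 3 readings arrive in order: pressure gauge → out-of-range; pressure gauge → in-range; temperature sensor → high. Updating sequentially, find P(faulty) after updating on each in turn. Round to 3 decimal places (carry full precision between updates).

0.756

Apply Bayes' rule sequentially, carrying P(faulty) forward.
After pressure gauge='out-of-range': P(faulty) = 0.45·0.5000 / (0.45·0.5000 + 0.2·0.5000) ≈ 0.6923
After pressure gauge='in-range': P(faulty) = 0.55·0.6923 / (0.55·0.6923 + 0.8·0.3077) ≈ 0.6074
After temperature sensor='high': P(faulty) = 0.6·0.6074 / (0.6·0.6074 + 0.3·0.3926) ≈ 0.7557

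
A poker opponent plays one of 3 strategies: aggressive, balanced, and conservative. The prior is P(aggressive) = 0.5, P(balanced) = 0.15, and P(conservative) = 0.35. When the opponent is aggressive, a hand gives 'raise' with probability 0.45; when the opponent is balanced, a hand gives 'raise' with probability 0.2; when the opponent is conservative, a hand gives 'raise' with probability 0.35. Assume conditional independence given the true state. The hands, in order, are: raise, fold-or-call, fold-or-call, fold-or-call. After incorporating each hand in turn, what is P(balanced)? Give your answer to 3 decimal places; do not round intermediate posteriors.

0.178

After 'raise': normaliser = 0.45·0.5000 + 0.2·0.1500 + 0.35·0.3500; P(aggressive) ≈ 0.5960, P(balanced) ≈ 0.0795, P(conservative) ≈ 0.3245
After 'fold-or-call': normaliser = 0.55·0.5960 + 0.8·0.0795 + 0.65·0.3245; P(aggressive) ≈ 0.5443, P(balanced) ≈ 0.1056, P(conservative) ≈ 0.3502
After 'fold-or-call': normaliser = 0.55·0.5443 + 0.8·0.1056 + 0.65·0.3502; P(aggressive) ≈ 0.4896, P(balanced) ≈ 0.1381, P(conservative) ≈ 0.3723
After 'fold-or-call': normaliser = 0.55·0.4896 + 0.8·0.1381 + 0.65·0.3723; P(aggressive) ≈ 0.4331, P(balanced) ≈ 0.1777, P(conservative) ≈ 0.3892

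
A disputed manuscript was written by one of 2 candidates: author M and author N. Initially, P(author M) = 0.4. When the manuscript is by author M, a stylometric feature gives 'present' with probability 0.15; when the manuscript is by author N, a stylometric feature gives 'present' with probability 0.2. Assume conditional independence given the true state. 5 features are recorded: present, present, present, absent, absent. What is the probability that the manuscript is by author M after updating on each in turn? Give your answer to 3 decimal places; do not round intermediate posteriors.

0.241

After 'present': P(author M) = 0.15·0.4000 / (0.15·0.4000 + 0.2·0.6000) ≈ 0.3333
After 'present': P(author M) = 0.15·0.3333 / (0.15·0.3333 + 0.2·0.6667) ≈ 0.2727
After 'present': P(author M) = 0.15·0.2727 / (0.15·0.2727 + 0.2·0.7273) ≈ 0.2195
After 'absent': P(author M) = 0.85·0.2195 / (0.85·0.2195 + 0.8·0.7805) ≈ 0.2301
After 'absent': P(author M) = 0.85·0.2301 / (0.85·0.2301 + 0.8·0.7699) ≈ 0.2410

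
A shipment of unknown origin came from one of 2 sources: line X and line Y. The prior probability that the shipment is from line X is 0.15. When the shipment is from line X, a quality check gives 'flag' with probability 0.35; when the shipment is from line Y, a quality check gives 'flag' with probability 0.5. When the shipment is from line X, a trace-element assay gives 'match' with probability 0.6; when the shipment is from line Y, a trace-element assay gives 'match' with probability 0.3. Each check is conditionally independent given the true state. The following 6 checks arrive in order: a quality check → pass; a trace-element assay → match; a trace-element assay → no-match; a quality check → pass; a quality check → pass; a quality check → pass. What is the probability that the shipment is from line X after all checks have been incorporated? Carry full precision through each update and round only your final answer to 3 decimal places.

0.365

Each posterior becomes the prior for the next update.
After a quality check='pass': P(line X) = 0.65·0.1500 / (0.65·0.1500 + 0.5·0.8500) ≈ 0.1866
After a trace-element assay='match': P(line X) = 0.6·0.1866 / (0.6·0.1866 + 0.3·0.8134) ≈ 0.3145
After a trace-element assay='no-match': P(line X) = 0.4·0.3145 / (0.4·0.3145 + 0.7·0.6855) ≈ 0.2077
After a quality check='pass': P(line X) = 0.65·0.2077 / (0.65·0.2077 + 0.5·0.7923) ≈ 0.2542
After a quality check='pass': P(line X) = 0.65·0.2542 / (0.65·0.2542 + 0.5·0.7458) ≈ 0.3070
After a quality check='pass': P(line X) = 0.65·0.3070 / (0.65·0.3070 + 0.5·0.6930) ≈ 0.3655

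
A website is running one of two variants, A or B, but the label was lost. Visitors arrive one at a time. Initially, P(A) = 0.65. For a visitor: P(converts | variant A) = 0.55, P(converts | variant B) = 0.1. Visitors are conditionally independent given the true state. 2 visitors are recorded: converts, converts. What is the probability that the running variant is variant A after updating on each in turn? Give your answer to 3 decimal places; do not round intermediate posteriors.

Each posterior becomes the prior for the next update.
After 'converts': P(A) = 0.55·0.6500 / (0.55·0.6500 + 0.1·0.3500) ≈ 0.9108
After 'converts': P(A) = 0.55·0.9108 / (0.55·0.9108 + 0.1·0.0892) ≈ 0.9825

0.983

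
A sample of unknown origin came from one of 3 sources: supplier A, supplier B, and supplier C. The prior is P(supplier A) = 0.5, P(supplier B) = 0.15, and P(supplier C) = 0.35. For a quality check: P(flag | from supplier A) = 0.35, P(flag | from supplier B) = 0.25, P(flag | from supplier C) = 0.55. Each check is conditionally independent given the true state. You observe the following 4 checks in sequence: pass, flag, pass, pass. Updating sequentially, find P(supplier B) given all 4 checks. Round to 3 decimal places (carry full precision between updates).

0.194

After 'pass': normaliser = 0.65·0.5000 + 0.75·0.1500 + 0.45·0.3500; P(supplier A) ≈ 0.5462, P(supplier B) ≈ 0.1891, P(supplier C) ≈ 0.2647
After 'flag': normaliser = 0.35·0.5462 + 0.25·0.1891 + 0.55·0.2647; P(supplier A) ≈ 0.4978, P(supplier B) ≈ 0.1231, P(supplier C) ≈ 0.3791
After 'pass': normaliser = 0.65·0.4978 + 0.75·0.1231 + 0.45·0.3791; P(supplier A) ≈ 0.5517, P(supplier B) ≈ 0.1574, P(supplier C) ≈ 0.2909
After 'pass': normaliser = 0.65·0.5517 + 0.75·0.1574 + 0.45·0.2909; P(supplier A) ≈ 0.5903, P(supplier B) ≈ 0.1943, P(supplier C) ≈ 0.2154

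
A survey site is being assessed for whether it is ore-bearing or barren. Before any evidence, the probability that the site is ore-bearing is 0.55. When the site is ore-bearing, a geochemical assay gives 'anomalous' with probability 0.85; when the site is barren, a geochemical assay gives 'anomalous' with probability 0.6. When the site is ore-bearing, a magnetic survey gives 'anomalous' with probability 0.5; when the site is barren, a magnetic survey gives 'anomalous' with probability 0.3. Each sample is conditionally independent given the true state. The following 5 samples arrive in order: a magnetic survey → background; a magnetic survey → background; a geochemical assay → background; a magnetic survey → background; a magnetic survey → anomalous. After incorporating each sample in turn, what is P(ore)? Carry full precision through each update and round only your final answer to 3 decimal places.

After a magnetic survey='background': P(ore) = 0.5·0.5500 / (0.5·0.5500 + 0.7·0.4500) ≈ 0.4661
After a magnetic survey='background': P(ore) = 0.5·0.4661 / (0.5·0.4661 + 0.7·0.5339) ≈ 0.3841
After a geochemical assay='background': P(ore) = 0.15·0.3841 / (0.15·0.3841 + 0.4·0.6159) ≈ 0.1895
After a magnetic survey='background': P(ore) = 0.5·0.1895 / (0.5·0.1895 + 0.7·0.8105) ≈ 0.1431
After a magnetic survey='anomalous': P(ore) = 0.5·0.1431 / (0.5·0.1431 + 0.3·0.8569) ≈ 0.2178

0.218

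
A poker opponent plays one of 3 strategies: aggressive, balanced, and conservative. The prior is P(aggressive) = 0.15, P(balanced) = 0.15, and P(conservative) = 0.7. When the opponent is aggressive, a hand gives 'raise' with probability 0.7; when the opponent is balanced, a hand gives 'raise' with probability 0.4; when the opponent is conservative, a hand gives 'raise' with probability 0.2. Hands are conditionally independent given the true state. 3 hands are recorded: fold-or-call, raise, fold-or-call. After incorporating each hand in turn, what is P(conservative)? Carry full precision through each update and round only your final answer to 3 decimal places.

0.743

Each posterior becomes the prior for the next update.
After 'fold-or-call': normaliser = 0.3·0.1500 + 0.6·0.1500 + 0.8·0.7000; P(aggressive) ≈ 0.0647, P(balanced) ≈ 0.1295, P(conservative) ≈ 0.8058
After 'raise': normaliser = 0.7·0.0647 + 0.4·0.1295 + 0.2·0.8058; P(aggressive) ≈ 0.1755, P(balanced) ≈ 0.2006, P(conservative) ≈ 0.6240
After 'fold-or-call': normaliser = 0.3·0.1755 + 0.6·0.2006 + 0.8·0.6240; P(aggressive) ≈ 0.0783, P(balanced) ≈ 0.1790, P(conservative) ≈ 0.7426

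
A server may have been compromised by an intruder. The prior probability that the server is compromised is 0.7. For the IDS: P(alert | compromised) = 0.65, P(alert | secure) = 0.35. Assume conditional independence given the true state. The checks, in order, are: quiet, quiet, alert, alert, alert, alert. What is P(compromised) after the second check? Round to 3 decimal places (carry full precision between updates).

Apply Bayes' rule sequentially, carrying P(compromised) forward.
After 'quiet': P(compromised) = 0.35·0.7000 / (0.35·0.7000 + 0.65·0.3000) ≈ 0.5568
After 'quiet': P(compromised) = 0.35·0.5568 / (0.35·0.5568 + 0.65·0.4432) ≈ 0.4035

0.404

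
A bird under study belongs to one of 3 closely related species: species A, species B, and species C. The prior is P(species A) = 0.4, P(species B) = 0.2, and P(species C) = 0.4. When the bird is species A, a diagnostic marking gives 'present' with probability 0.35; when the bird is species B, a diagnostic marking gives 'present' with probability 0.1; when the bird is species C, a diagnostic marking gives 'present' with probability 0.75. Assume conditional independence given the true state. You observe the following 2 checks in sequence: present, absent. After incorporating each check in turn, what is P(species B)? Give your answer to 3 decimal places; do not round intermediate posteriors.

0.098

After 'present': normaliser = 0.35·0.4000 + 0.1·0.2000 + 0.75·0.4000; P(species A) ≈ 0.3043, P(species B) ≈ 0.0435, P(species C) ≈ 0.6522
After 'absent': normaliser = 0.65·0.3043 + 0.9·0.0435 + 0.25·0.6522; P(species A) ≈ 0.4946, P(species B) ≈ 0.0978, P(species C) ≈ 0.4076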